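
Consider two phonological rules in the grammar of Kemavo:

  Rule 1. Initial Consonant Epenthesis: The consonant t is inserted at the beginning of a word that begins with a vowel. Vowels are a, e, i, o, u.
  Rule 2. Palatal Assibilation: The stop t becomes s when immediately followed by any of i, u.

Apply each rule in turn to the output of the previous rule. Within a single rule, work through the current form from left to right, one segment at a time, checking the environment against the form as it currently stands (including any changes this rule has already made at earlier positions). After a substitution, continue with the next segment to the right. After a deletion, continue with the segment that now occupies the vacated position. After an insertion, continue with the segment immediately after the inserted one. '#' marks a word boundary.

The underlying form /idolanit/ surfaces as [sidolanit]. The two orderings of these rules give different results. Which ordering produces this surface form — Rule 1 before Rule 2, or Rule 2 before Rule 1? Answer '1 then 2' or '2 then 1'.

Order 1 then 2:
  1 Initial Consonant Epenthesis: [idolanit] → [tidolanit]
  2 Palatal Assibilation: [tidolanit] → [sidolanit]
  result: [sidolanit]
Order 2 then 1:
  2 Palatal Assibilation: no change — [idolanit]
  1 Initial Consonant Epenthesis: [idolanit] → [tidolanit]
  result: [tidolanit]

1 then 2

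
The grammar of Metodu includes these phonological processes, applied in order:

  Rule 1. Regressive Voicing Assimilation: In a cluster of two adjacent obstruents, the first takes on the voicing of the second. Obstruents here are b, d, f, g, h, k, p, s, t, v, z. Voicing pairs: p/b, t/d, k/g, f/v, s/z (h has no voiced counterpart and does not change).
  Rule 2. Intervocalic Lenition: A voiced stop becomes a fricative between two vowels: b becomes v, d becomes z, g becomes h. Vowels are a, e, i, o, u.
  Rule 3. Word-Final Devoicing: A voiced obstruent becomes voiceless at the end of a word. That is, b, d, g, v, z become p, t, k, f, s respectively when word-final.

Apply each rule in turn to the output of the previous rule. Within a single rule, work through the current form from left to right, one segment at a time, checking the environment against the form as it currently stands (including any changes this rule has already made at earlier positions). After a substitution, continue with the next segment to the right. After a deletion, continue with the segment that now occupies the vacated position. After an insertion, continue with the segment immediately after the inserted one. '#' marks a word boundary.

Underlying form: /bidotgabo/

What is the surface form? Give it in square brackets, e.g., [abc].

[bizodgavo]

Rule 1 Regressive Voicing Assimilation: [bidotgabo] → [bidodgabo]
Rule 2 Intervocalic Lenition: [bidodgabo] → [bizodgavo]
Rule 3 Word-Final Devoicing: no change — [bizodgavo]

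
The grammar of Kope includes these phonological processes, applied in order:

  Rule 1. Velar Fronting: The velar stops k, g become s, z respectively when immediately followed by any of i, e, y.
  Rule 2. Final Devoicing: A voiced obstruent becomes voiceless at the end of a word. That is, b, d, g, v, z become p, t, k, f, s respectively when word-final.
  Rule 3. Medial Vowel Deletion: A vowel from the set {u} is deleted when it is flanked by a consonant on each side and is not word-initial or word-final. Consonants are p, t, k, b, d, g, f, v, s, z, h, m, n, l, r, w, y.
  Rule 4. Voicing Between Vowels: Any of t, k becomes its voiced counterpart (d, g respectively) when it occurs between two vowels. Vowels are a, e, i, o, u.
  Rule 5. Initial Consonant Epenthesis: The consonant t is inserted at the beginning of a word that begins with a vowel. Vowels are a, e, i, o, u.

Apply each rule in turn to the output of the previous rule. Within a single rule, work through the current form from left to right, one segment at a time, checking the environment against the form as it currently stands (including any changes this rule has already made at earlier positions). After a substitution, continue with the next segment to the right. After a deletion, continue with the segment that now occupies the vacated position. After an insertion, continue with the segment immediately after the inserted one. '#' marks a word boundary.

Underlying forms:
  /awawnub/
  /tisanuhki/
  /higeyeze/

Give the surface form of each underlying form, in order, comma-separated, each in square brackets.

[tawawnp], [tisanhsi], [hizeyeze]

/awawnub/:
  Rule 1 Velar Fronting: no change — [awawnub]
  Rule 2 Final Devoicing: [awawnub] → [awawnup]
  Rule 3 Medial Vowel Deletion: [awawnup] → [awawnp]
  Rule 4 Voicing Between Vowels: no change — [awawnp]
  Rule 5 Initial Consonant Epenthesis: [awawnp] → [tawawnp]
/tisanuhki/:
  Rule 1 Velar Fronting: [tisanuhki] → [tisanuhsi]
  Rule 2 Final Devoicing: no change — [tisanuhsi]
  Rule 3 Medial Vowel Deletion: [tisanuhsi] → [tisanhsi]
  Rule 4 Voicing Between Vowels: no change — [tisanhsi]
  Rule 5 Initial Consonant Epenthesis: no change — [tisanhsi]
/higeyeze/:
  Rule 1 Velar Fronting: [higeyeze] → [hizeyeze]
  Rule 2 Final Devoicing: no change — [hizeyeze]
  Rule 3 Medial Vowel Deletion: no change — [hizeyeze]
  Rule 4 Voicing Between Vowels: no change — [hizeyeze]
  Rule 5 Initial Consonant Epenthesis: no change — [hizeyeze]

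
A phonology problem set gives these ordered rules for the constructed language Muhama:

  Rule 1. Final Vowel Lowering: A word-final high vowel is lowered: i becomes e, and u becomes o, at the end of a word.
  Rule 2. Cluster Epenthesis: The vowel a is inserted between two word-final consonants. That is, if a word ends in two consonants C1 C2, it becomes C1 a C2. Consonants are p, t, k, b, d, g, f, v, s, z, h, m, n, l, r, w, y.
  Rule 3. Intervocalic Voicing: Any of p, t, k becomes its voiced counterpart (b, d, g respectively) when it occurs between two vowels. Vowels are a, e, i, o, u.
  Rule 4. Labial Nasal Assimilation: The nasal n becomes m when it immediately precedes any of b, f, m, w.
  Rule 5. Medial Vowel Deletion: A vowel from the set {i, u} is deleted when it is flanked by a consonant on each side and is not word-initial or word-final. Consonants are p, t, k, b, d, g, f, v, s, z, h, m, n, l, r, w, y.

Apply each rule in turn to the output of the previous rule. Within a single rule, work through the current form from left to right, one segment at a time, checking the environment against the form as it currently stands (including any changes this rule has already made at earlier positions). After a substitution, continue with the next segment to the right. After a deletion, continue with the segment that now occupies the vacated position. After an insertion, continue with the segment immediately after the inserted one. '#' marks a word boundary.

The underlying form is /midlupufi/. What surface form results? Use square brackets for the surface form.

Rule 1 Final Vowel Lowering: [midlupufi] → [midlupufe]
Rule 2 Cluster Epenthesis: no change — [midlupufe]
Rule 3 Intervocalic Voicing: [midlupufe] → [midlubufe]
Rule 4 Labial Nasal Assimilation: no change — [midlubufe]
Rule 5 Medial Vowel Deletion: [midlubufe] → [mdlbfe]

[mdlbfe]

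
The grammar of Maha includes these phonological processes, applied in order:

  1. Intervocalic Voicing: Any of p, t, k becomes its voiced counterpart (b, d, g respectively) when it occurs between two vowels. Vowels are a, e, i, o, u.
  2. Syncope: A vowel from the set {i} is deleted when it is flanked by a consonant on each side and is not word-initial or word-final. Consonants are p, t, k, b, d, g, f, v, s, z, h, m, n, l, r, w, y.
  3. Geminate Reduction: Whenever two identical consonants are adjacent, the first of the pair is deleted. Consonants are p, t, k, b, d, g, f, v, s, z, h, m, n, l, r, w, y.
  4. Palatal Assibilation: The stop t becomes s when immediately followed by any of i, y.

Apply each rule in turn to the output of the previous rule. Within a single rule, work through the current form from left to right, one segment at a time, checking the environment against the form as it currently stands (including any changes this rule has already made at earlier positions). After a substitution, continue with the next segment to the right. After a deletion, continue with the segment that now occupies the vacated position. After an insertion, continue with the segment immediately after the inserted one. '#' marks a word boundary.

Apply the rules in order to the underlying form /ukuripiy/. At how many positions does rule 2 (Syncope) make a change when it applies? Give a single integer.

2

1 Intervocalic Voicing: [ukuripiy] → [uguribiy]
2 Syncope: [uguribiy] → [ugurby]
3 Geminate Reduction: no change — [ugurby]
4 Palatal Assibilation: no change — [ugurby]
Rule 2 changed 2 position(s).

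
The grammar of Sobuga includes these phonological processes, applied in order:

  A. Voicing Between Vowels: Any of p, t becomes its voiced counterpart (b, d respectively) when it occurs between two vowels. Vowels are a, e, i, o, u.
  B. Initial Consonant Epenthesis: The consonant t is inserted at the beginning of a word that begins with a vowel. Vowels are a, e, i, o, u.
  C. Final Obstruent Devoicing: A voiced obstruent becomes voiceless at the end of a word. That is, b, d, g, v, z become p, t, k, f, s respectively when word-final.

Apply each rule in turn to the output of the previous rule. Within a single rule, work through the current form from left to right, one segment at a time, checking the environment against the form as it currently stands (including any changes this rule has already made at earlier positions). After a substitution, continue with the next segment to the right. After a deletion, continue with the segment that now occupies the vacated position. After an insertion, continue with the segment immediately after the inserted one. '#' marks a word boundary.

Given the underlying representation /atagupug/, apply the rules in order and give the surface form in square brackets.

[tadagubuk]

A Voicing Between Vowels: [atagupug] → [adagubug]
B Initial Consonant Epenthesis: [adagubug] → [tadagubug]
C Final Obstruent Devoicing: [tadagubug] → [tadagubuk]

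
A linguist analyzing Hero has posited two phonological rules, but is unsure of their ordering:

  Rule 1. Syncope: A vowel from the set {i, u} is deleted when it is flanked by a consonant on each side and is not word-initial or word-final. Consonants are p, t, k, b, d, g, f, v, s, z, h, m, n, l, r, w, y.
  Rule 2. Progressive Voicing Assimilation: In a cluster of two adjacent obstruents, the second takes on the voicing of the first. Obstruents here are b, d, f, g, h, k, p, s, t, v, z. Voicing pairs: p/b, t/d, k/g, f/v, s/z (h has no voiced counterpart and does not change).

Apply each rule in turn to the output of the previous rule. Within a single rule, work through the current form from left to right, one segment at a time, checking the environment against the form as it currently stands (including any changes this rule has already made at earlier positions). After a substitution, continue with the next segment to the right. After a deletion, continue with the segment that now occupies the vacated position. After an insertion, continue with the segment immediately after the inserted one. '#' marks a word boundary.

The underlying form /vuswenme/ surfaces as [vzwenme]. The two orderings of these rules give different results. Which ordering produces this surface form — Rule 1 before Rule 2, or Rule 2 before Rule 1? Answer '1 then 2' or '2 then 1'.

1 then 2

Order 1 then 2:
  1 Syncope: [vuswenme] → [vswenme]
  2 Progressive Voicing Assimilation: [vswenme] → [vzwenme]
  result: [vzwenme]
Order 2 then 1:
  2 Progressive Voicing Assimilation: no change — [vuswenme]
  1 Syncope: [vuswenme] → [vswenme]
  result: [vswenme]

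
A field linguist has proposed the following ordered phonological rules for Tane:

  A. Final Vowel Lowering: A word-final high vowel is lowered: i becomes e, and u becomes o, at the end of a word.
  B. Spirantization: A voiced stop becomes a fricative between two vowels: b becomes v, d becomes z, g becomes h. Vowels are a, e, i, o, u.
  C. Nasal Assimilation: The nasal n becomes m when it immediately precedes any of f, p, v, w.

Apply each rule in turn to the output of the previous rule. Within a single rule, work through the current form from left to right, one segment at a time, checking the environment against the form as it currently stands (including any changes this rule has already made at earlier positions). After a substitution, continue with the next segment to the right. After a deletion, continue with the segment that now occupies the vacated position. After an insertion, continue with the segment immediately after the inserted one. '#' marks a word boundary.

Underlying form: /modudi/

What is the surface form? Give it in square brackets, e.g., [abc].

[mozuze]

A Final Vowel Lowering: [modudi] → [modude]
B Spirantization: [modude] → [mozuze]
C Nasal Assimilation: no change — [mozuze]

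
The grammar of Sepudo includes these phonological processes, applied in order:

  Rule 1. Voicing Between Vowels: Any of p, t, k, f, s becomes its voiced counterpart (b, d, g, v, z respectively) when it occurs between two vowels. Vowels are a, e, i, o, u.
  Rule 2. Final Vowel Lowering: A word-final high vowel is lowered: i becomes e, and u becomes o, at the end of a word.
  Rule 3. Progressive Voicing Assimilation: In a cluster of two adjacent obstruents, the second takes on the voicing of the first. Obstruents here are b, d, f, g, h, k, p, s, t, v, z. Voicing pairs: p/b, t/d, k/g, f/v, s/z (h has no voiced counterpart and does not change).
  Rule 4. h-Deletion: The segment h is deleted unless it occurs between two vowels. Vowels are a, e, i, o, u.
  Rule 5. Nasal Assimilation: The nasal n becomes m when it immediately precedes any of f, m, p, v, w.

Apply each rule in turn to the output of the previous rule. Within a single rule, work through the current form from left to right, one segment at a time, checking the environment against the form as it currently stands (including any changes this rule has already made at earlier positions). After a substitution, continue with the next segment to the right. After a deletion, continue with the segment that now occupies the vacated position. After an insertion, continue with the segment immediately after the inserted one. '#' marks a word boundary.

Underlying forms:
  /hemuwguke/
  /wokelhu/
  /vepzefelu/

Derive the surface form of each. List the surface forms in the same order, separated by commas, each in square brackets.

/hemuwguke/:
  Rule 1 Voicing Between Vowels: [hemuwguke] → [hemuwguge]
  Rule 2 Final Vowel Lowering: no change — [hemuwguge]
  Rule 3 Progressive Voicing Assimilation: no change — [hemuwguge]
  Rule 4 h-Deletion: [hemuwguge] → [emuwguge]
  Rule 5 Nasal Assimilation: no change — [emuwguge]
/wokelhu/:
  Rule 1 Voicing Between Vowels: [wokelhu] → [wogelhu]
  Rule 2 Final Vowel Lowering: [wogelhu] → [wogelho]
  Rule 3 Progressive Voicing Assimilation: no change — [wogelho]
  Rule 4 h-Deletion: [wogelho] → [wogelo]
  Rule 5 Nasal Assimilation: no change — [wogelo]
/vepzefelu/:
  Rule 1 Voicing Between Vowels: [vepzefelu] → [vepzevelu]
  Rule 2 Final Vowel Lowering: [vepzevelu] → [vepzevelo]
  Rule 3 Progressive Voicing Assimilation: [vepzevelo] → [vepsevelo]
  Rule 4 h-Deletion: no change — [vepsevelo]
  Rule 5 Nasal Assimilation: no change — [vepsevelo]

[emuwguge], [wogelo], [vepsevelo]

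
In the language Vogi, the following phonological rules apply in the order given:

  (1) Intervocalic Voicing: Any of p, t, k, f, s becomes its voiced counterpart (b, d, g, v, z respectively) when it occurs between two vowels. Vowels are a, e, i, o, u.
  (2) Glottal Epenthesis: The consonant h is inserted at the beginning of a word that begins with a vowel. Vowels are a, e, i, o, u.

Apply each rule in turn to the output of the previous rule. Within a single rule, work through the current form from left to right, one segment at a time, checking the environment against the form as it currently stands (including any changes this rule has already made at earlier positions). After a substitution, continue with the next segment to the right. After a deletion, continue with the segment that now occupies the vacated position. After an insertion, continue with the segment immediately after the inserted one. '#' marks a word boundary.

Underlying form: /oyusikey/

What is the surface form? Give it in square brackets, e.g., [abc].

(1) Intervocalic Voicing: [oyusikey] → [oyuzigey]
(2) Glottal Epenthesis: [oyuzigey] → [hoyuzigey]

[hoyuzigey]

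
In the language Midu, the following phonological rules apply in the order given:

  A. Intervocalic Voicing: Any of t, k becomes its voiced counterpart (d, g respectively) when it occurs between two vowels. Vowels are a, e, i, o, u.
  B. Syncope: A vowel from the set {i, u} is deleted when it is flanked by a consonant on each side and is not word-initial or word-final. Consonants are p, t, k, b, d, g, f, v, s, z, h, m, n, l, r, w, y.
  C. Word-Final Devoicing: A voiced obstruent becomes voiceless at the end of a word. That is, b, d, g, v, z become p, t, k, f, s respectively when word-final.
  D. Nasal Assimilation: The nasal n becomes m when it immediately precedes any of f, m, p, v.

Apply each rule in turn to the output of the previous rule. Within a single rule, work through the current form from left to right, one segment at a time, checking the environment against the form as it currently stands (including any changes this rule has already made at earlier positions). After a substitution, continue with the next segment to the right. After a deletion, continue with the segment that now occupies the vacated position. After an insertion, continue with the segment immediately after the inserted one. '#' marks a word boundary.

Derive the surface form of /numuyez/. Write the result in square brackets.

[mmyes]

A Intervocalic Voicing: no change — [numuyez]
B Syncope: [numuyez] → [nmyez]
C Word-Final Devoicing: [nmyez] → [nmyes]
D Nasal Assimilation: [nmyes] → [mmyes]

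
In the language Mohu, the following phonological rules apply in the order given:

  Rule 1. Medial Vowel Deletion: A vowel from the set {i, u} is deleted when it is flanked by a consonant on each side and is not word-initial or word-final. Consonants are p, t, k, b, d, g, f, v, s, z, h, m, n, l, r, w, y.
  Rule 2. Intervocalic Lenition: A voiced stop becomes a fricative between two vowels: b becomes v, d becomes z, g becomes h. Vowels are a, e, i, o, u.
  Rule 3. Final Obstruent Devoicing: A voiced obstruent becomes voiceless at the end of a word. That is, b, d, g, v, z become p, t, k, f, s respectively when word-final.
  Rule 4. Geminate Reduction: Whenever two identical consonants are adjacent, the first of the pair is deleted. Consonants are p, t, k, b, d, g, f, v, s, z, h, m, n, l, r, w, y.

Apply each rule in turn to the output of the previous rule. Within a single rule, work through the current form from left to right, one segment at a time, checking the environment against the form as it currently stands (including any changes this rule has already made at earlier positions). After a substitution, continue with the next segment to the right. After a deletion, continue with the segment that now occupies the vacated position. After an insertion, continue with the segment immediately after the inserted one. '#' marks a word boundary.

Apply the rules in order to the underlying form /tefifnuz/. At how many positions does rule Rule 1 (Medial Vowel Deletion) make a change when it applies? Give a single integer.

2

Rule 1 Medial Vowel Deletion: [tefifnuz] → [teffnz]
Rule 2 Intervocalic Lenition: no change — [teffnz]
Rule 3 Final Obstruent Devoicing: [teffnz] → [teffns]
Rule 4 Geminate Reduction: [teffns] → [tefns]
Rule Rule 1 changed 2 position(s).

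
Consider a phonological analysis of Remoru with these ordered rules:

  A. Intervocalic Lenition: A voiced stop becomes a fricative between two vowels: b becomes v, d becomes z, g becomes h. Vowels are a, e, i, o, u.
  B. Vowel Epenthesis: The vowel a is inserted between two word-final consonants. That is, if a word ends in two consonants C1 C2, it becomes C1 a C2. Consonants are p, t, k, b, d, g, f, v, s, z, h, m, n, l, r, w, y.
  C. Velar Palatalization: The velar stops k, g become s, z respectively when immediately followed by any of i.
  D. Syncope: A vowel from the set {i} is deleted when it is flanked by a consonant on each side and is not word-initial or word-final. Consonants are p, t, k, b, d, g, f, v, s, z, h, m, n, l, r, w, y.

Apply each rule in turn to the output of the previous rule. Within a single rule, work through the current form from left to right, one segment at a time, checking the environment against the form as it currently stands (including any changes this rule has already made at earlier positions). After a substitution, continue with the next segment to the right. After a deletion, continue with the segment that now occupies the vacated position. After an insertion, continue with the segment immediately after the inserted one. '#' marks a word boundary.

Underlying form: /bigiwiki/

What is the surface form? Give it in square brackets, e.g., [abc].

A Intervocalic Lenition: [bigiwiki] → [bihiwiki]
B Vowel Epenthesis: no change — [bihiwiki]
C Velar Palatalization: [bihiwiki] → [bihiwisi]
D Syncope: [bihiwisi] → [bhwsi]

[bhwsi]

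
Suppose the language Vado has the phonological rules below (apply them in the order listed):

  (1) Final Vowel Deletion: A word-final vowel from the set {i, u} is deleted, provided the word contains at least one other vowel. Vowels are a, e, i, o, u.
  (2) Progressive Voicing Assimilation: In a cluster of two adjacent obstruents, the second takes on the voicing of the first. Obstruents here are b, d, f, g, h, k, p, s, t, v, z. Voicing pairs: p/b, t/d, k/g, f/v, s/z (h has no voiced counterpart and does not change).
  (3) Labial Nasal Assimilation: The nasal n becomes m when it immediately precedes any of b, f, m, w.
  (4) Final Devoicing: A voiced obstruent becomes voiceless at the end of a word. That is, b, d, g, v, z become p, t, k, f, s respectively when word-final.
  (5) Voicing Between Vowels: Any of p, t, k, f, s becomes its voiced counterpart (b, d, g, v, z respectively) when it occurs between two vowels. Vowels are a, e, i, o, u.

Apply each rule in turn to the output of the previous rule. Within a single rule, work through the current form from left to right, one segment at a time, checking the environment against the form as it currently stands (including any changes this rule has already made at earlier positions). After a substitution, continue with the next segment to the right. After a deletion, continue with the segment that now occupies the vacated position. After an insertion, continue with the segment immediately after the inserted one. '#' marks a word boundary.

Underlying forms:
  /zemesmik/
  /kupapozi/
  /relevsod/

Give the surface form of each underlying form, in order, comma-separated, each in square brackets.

/zemesmik/:
  (1) Final Vowel Deletion: no change — [zemesmik]
  (2) Progressive Voicing Assimilation: no change — [zemesmik]
  (3) Labial Nasal Assimilation: no change — [zemesmik]
  (4) Final Devoicing: no change — [zemesmik]
  (5) Voicing Between Vowels: no change — [zemesmik]
/kupapozi/:
  (1) Final Vowel Deletion: [kupapozi] → [kupapoz]
  (2) Progressive Voicing Assimilation: no change — [kupapoz]
  (3) Labial Nasal Assimilation: no change — [kupapoz]
  (4) Final Devoicing: [kupapoz] → [kupapos]
  (5) Voicing Between Vowels: [kupapos] → [kubabos]
/relevsod/:
  (1) Final Vowel Deletion: no change — [relevsod]
  (2) Progressive Voicing Assimilation: [relevsod] → [relevzod]
  (3) Labial Nasal Assimilation: no change — [relevzod]
  (4) Final Devoicing: [relevzod] → [relevzot]
  (5) Voicing Between Vowels: no change — [relevzot]

[zemesmik], [kubabos], [relevzot]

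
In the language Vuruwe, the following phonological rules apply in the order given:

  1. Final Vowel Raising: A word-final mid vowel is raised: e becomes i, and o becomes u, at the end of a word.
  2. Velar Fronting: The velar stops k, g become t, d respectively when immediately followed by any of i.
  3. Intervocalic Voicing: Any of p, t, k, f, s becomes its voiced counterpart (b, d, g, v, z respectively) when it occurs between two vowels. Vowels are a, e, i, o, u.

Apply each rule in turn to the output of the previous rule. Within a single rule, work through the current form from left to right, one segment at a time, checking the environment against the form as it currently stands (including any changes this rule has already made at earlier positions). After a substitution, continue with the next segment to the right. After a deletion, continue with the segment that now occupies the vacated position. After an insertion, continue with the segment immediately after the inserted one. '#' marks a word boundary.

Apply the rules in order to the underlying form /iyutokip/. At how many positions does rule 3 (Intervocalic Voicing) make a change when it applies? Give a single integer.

1 Final Vowel Raising: no change — [iyutokip]
2 Velar Fronting: [iyutokip] → [iyutotip]
3 Intervocalic Voicing: [iyutotip] → [iyudodip]
Rule 3 changed 2 position(s).

2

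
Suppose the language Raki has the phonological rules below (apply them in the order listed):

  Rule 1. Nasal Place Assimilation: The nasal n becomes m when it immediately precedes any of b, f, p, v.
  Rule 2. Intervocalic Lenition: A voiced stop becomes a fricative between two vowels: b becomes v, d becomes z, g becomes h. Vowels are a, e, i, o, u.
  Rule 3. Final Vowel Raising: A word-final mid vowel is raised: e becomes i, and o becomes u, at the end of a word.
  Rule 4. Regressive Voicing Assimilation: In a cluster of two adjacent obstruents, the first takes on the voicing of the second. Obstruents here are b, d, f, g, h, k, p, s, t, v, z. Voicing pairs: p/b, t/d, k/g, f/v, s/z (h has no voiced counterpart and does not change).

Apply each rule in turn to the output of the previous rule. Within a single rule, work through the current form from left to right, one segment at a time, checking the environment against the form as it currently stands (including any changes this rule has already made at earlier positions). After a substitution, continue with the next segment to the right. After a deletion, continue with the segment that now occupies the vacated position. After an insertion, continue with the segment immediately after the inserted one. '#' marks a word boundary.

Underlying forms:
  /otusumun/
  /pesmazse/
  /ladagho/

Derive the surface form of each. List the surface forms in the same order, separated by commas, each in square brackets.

/otusumun/:
  Rule 1 Nasal Place Assimilation: no change — [otusumun]
  Rule 2 Intervocalic Lenition: no change — [otusumun]
  Rule 3 Final Vowel Raising: no change — [otusumun]
  Rule 4 Regressive Voicing Assimilation: no change — [otusumun]
/pesmazse/:
  Rule 1 Nasal Place Assimilation: no change — [pesmazse]
  Rule 2 Intervocalic Lenition: no change — [pesmazse]
  Rule 3 Final Vowel Raising: [pesmazse] → [pesmazsi]
  Rule 4 Regressive Voicing Assimilation: [pesmazsi] → [pesmassi]
/ladagho/:
  Rule 1 Nasal Place Assimilation: no change — [ladagho]
  Rule 2 Intervocalic Lenition: [ladagho] → [lazagho]
  Rule 3 Final Vowel Raising: [lazagho] → [lazaghu]
  Rule 4 Regressive Voicing Assimilation: [lazaghu] → [lazakhu]

[otusumun], [pesmassi], [lazakhu]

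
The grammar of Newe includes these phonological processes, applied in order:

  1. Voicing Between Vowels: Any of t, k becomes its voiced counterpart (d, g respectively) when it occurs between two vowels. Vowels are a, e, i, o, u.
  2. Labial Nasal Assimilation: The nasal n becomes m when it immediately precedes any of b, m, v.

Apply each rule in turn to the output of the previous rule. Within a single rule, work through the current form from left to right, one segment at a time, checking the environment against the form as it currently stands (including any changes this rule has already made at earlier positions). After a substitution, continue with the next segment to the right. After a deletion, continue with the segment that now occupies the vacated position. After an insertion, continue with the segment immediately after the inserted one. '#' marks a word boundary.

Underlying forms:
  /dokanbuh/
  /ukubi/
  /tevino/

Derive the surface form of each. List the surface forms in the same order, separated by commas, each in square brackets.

[dogambuh], [ugubi], [tevino]

/dokanbuh/:
  1 Voicing Between Vowels: [dokanbuh] → [doganbuh]
  2 Labial Nasal Assimilation: [doganbuh] → [dogambuh]
/ukubi/:
  1 Voicing Between Vowels: [ukubi] → [ugubi]
  2 Labial Nasal Assimilation: no change — [ugubi]
/tevino/:
  1 Voicing Between Vowels: no change — [tevino]
  2 Labial Nasal Assimilation: no change — [tevino]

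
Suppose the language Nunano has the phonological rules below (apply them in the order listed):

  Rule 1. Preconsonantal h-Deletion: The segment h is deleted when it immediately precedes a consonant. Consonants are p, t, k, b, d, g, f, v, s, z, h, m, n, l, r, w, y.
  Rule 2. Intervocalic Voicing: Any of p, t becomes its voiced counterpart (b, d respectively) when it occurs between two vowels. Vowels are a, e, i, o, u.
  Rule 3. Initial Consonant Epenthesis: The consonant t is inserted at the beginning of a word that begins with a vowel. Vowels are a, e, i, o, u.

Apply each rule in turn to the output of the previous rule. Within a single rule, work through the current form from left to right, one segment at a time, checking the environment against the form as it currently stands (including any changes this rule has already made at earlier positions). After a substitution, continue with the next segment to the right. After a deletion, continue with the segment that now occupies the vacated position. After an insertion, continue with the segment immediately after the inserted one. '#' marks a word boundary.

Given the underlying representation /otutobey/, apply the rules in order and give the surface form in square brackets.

Rule 1 Preconsonantal h-Deletion: no change — [otutobey]
Rule 2 Intervocalic Voicing: [otutobey] → [odudobey]
Rule 3 Initial Consonant Epenthesis: [odudobey] → [todudobey]

[todudobey]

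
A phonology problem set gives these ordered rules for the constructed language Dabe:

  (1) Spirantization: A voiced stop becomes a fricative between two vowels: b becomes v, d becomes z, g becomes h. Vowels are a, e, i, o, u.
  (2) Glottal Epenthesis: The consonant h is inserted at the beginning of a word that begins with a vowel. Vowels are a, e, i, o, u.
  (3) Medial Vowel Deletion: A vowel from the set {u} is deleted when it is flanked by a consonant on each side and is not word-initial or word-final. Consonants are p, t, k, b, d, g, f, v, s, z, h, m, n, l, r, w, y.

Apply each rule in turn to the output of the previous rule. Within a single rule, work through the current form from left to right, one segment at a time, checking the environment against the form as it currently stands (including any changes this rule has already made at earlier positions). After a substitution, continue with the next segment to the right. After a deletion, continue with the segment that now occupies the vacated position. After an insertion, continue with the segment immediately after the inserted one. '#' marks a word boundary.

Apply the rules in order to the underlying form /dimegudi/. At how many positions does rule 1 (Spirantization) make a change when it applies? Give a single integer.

(1) Spirantization: [dimegudi] → [dimehuzi]
(2) Glottal Epenthesis: no change — [dimehuzi]
(3) Medial Vowel Deletion: [dimehuzi] → [dimehzi]
Rule 1 changed 2 position(s).

2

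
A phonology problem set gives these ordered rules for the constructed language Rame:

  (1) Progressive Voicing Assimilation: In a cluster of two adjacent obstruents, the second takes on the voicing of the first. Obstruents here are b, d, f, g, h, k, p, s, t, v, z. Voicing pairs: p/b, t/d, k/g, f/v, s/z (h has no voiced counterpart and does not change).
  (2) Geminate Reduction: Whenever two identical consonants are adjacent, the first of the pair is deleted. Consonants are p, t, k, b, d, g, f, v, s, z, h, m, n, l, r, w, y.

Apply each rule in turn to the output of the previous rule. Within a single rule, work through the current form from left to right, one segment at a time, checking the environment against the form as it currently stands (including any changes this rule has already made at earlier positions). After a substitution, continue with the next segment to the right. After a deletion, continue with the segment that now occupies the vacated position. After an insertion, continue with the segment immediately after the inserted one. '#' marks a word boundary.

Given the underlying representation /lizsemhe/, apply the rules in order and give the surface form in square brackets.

(1) Progressive Voicing Assimilation: [lizsemhe] → [lizzemhe]
(2) Geminate Reduction: [lizzemhe] → [lizemhe]

[lizemhe]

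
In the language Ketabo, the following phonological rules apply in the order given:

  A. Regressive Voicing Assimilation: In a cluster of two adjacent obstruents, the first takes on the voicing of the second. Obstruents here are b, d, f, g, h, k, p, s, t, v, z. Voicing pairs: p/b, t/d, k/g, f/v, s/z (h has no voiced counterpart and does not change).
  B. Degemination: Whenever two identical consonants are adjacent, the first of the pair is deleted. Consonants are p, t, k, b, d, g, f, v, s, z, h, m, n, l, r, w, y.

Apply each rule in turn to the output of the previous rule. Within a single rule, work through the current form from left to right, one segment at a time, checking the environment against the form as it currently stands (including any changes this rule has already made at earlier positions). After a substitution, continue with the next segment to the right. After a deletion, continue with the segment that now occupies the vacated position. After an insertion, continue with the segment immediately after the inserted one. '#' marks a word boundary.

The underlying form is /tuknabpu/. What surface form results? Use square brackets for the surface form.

A Regressive Voicing Assimilation: [tuknabpu] → [tuknappu]
B Degemination: [tuknappu] → [tuknapu]

[tuknapu]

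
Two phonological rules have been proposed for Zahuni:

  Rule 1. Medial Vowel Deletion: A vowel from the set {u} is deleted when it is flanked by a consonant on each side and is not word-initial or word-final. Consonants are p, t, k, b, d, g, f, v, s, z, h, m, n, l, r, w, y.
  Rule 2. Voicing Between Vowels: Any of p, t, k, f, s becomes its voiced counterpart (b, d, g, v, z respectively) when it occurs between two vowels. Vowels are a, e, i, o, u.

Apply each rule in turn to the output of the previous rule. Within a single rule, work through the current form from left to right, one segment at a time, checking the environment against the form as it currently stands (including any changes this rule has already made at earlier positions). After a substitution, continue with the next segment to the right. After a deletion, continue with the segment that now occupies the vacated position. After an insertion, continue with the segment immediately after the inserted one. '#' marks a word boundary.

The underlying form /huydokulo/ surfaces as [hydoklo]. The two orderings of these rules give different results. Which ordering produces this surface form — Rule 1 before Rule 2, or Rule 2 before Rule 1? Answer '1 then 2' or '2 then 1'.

1 then 2

Order 1 then 2:
  1 Medial Vowel Deletion: [huydokulo] → [hydoklo]
  2 Voicing Between Vowels: no change — [hydoklo]
  result: [hydoklo]
Order 2 then 1:
  2 Voicing Between Vowels: [huydokulo] → [huydogulo]
  1 Medial Vowel Deletion: [huydogulo] → [hydoglo]
  result: [hydoglo]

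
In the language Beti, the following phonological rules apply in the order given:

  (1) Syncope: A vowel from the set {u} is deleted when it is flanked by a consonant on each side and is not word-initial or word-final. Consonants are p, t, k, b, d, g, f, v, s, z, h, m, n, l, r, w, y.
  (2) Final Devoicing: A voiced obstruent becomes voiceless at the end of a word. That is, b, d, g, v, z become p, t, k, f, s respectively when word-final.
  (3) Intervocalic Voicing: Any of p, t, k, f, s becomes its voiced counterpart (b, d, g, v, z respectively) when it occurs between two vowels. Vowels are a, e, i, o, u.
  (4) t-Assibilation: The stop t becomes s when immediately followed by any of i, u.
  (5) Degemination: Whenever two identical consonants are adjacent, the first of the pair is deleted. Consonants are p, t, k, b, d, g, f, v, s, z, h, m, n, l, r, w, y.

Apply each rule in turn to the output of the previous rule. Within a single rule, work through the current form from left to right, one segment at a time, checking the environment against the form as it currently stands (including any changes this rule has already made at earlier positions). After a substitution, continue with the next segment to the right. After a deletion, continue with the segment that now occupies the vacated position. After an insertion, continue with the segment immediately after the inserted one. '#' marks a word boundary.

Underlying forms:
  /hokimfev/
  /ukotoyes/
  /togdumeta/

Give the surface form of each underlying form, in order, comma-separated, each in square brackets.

[hogimfef], [ugodoyes], [togdmeda]

/hokimfev/:
  (1) Syncope: no change — [hokimfev]
  (2) Final Devoicing: [hokimfev] → [hokimfef]
  (3) Intervocalic Voicing: [hokimfef] → [hogimfef]
  (4) t-Assibilation: no change — [hogimfef]
  (5) Degemination: no change — [hogimfef]
/ukotoyes/:
  (1) Syncope: no change — [ukotoyes]
  (2) Final Devoicing: no change — [ukotoyes]
  (3) Intervocalic Voicing: [ukotoyes] → [ugodoyes]
  (4) t-Assibilation: no change — [ugodoyes]
  (5) Degemination: no change — [ugodoyes]
/togdumeta/:
  (1) Syncope: [togdumeta] → [togdmeta]
  (2) Final Devoicing: no change — [togdmeta]
  (3) Intervocalic Voicing: [togdmeta] → [togdmeda]
  (4) t-Assibilation: no change — [togdmeda]
  (5) Degemination: no change — [togdmeda]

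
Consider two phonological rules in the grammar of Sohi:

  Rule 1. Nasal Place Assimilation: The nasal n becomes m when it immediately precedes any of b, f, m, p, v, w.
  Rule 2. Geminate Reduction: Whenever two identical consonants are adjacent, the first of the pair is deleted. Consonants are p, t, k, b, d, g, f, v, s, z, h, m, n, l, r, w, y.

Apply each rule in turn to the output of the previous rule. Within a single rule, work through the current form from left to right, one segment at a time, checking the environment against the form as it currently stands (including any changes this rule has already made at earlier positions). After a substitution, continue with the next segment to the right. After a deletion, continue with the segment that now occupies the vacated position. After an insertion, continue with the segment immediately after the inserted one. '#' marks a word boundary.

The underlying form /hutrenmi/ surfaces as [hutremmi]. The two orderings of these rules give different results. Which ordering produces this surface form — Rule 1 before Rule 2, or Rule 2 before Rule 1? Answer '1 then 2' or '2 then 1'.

Order 1 then 2:
  1 Nasal Place Assimilation: [hutrenmi] → [hutremmi]
  2 Geminate Reduction: [hutremmi] → [hutremi]
  result: [hutremi]
Order 2 then 1:
  2 Geminate Reduction: no change — [hutrenmi]
  1 Nasal Place Assimilation: [hutrenmi] → [hutremmi]
  result: [hutremmi]

2 then 1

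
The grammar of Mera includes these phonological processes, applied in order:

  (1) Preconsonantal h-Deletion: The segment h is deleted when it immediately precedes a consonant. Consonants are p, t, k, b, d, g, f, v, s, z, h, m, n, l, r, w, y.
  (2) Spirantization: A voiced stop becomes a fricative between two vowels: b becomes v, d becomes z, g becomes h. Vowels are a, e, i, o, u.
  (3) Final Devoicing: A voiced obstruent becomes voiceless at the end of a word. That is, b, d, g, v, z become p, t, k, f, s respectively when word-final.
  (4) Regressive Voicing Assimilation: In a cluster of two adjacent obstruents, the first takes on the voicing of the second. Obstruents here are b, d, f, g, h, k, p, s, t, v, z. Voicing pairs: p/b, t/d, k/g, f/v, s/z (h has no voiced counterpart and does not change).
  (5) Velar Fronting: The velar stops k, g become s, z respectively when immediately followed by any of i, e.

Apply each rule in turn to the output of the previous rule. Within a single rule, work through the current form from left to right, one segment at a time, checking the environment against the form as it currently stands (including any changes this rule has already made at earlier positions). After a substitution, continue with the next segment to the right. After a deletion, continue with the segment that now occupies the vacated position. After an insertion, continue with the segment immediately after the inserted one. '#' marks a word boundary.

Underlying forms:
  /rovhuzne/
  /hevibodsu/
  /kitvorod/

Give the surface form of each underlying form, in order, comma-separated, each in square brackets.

/rovhuzne/:
  (1) Preconsonantal h-Deletion: no change — [rovhuzne]
  (2) Spirantization: no change — [rovhuzne]
  (3) Final Devoicing: no change — [rovhuzne]
  (4) Regressive Voicing Assimilation: [rovhuzne] → [rofhuzne]
  (5) Velar Fronting: no change — [rofhuzne]
/hevibodsu/:
  (1) Preconsonantal h-Deletion: no change — [hevibodsu]
  (2) Spirantization: [hevibodsu] → [hevivodsu]
  (3) Final Devoicing: no change — [hevivodsu]
  (4) Regressive Voicing Assimilation: [hevivodsu] → [hevivotsu]
  (5) Velar Fronting: no change — [hevivotsu]
/kitvorod/:
  (1) Preconsonantal h-Deletion: no change — [kitvorod]
  (2) Spirantization: no change — [kitvorod]
  (3) Final Devoicing: [kitvorod] → [kitvorot]
  (4) Regressive Voicing Assimilation: [kitvorot] → [kidvorot]
  (5) Velar Fronting: [kidvorot] → [sidvorot]

[rofhuzne], [hevivotsu], [sidvorot]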